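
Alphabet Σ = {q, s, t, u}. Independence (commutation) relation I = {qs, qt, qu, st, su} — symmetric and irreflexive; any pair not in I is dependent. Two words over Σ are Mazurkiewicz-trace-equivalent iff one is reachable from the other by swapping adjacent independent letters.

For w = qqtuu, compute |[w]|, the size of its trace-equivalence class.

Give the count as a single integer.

#0=q has no predecessor
#1=q depends on [0:q]
#2=t has no predecessor
#3=u depends on [2:t]
#4=u depends on [3:u]
sources: [0:q, 2:t]
N(rest) = Σ N(rest − s) over sources s of rest; N(one piece) = 1:
  size 1 → [1]=1  [4]=1
  size 2 → [0,1]=1  [1,4]=2  [3,4]=1
  size 3 → [0,1,4]=3  [1,3,4]=3  [2,3,4]=1
  first=0(q) contributes 4
  first=2(t) contributes 6
|[w]| = 10

10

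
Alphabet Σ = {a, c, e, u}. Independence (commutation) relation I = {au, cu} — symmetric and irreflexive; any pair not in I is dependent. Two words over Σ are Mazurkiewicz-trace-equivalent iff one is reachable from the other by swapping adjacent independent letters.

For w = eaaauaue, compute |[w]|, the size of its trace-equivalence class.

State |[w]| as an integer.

15

0(e) covers ∅
1(a) covers 0:e
2(a) covers 1:a
3(a) covers 2:a
4(u) covers 0:e
5(a) covers 3:a
6(u) covers 4:u
7(e) covers 5:a, 6:u
floor of heap: 0:e
completions by unplaced set U, small U first (add the entries for U minus each lowest piece of U):
  |U|=1: {7}:1
  |U|=2: {5,7}:1  {6,7}:1
  |U|=3: {3,5,7}:1  {4,6,7}:1  {5,6,7}:2
  |U|=4: {2,3,5,7}:1  {3,5,6,7}:3  {4,5,6,7}:3
  |U|=5: {1,2,3,5,7}:1  {2,3,5,6,7}:4  {3,4,5,6,7}:6
  |U|=6: {1,2,3,5,6,7}:5  {2,3,4,5,6,7}:10
  start at 0(e): 15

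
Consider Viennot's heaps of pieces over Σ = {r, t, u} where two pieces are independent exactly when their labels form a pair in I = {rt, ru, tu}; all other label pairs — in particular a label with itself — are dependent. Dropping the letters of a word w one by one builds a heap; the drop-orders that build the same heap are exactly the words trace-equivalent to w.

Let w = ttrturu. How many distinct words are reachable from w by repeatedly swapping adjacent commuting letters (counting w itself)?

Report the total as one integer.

210

#0=t has no predecessor
#1=t depends on [0:t]
#2=r has no predecessor
#3=t depends on [1:t]
#4=u has no predecessor
#5=r depends on [2:r]
#6=u depends on [4:u]
sources: [0:t, 2:r, 4:u]
N(rest) = Σ N(rest − s) over sources s of rest; N(one piece) = 1:
  size 1 → [3]=1  [5]=1  [6]=1
  size 2 → [1,3]=1  [2,5]=1  [3,5]=2  [3,6]=2  [4,6]=1  [5,6]=2
  size 3 → [0,1,3]=1  [1,3,5]=3  [1,3,6]=3  [2,3,5]=3  [2,5,6]=3  [3,4,6]=3  [3,5,6]=6  [4,5,6]=3
  size 4 → [0,1,3,5]=4  [0,1,3,6]=4  [1,2,3,5]=6  [1,3,4,6]=6  [1,3,5,6]=12  [2,3,5,6]=12  [2,4,5,6]=6  [3,4,5,6]=12
  size 5 → [0,1,2,3,5]=10  [0,1,3,4,6]=10  [0,1,3,5,6]=20  [1,2,3,5,6]=30  [1,3,4,5,6]=30  [2,3,4,5,6]=30
  first=0(t) contributes 90
  first=2(r) contributes 60
  first=4(u) contributes 60
|[w]| = 210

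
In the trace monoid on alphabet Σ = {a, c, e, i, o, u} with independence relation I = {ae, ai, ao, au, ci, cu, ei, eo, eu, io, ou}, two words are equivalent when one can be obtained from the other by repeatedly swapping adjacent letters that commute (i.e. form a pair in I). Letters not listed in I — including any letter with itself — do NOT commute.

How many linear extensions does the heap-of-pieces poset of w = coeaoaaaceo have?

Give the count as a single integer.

210

#0=c has no predecessor
#1=o depends on [0:c]
#2=e depends on [0:c]
#3=a depends on [0:c]
#4=o depends on [1:o]
#5=a depends on [3:a]
#6=a depends on [5:a]
#7=a depends on [6:a]
#8=c depends on [2:e, 4:o, 7:a]
#9=e depends on [8:c]
#10=o depends on [8:c]
sources: [0:c]
N(rest) = Σ N(rest − s) over sources s of rest; N(one piece) = 1:
  size 1 → [9]=1  [10]=1
  size 2 → [9,10]=2
  size 3 → [8,9,10]=2
  size 4 → [2,8,9,10]=2  [4,8,9,10]=2  [7,8,9,10]=2
  size 5 → [1,4,8,9,10]=2  [2,4,8,9,10]=4  [2,7,8,9,10]=4  [4,7,8,9,10]=4  [6,7,8,9,10]=2
  size 6 → [1,2,4,8,9,10]=6  [1,4,7,8,9,10]=6  [2,4,7,8,9,10]=12  [2,6,7,8,9,10]=6  [4,6,7,8,9,10]=6  [5,6,7,8,9,10]=2
  size 7 → [1,2,4,7,8,9,10]=24  [1,4,6,7,8,9,10]=12  [2,4,6,7,8,9,10]=24  [2,5,6,7,8,9,10]=8  [3,5,6,7,8,9,10]=2  [4,5,6,7,8,9,10]=8
  size 8 → [1,2,4,6,7,8,9,10]=60  [1,4,5,6,7,8,9,10]=20  [2,3,5,6,7,8,9,10]=10  [2,4,5,6,7,8,9,10]=40  [3,4,5,6,7,8,9,10]=10
  size 9 → [1,2,4,5,6,7,8,9,10]=120  [1,3,4,5,6,7,8,9,10]=30  [2,3,4,5,6,7,8,9,10]=60
  first=0(c) contributes 210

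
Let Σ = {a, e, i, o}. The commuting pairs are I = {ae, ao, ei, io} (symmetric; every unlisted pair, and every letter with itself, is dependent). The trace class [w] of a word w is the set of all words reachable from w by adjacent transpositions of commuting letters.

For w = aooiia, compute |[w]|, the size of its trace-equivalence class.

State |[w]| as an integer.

piece 0:a — minimal
piece 1:o — minimal
piece 2:o rests on {1:o}
piece 3:i rests on {0:a}
piece 4:i rests on {3:i}
piece 5:a rests on {4:i}
minimal pieces: {0:a, 1:o}
ways to finish when only these pieces remain (= sum over removing one remaining piece with nothing left below it):
  1 left: {2}→1  {5}→1
  2 left: {1,2}→1  {2,5}→2  {4,5}→1
  3 left: {1,2,5}→3  {2,4,5}→3  {3,4,5}→1
  4 left: {0,3,4,5}→1  {1,2,4,5}→6  {2,3,4,5}→4
  placing 0:a first → 10 extensions
  placing 1:o first → 5 extensions
total linear extensions = 15

15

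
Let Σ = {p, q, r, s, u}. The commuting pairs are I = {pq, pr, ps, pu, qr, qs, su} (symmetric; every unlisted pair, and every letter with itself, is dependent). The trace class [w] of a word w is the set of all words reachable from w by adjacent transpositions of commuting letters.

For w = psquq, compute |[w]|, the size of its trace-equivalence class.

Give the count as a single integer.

drop 0:p onto floor
drop 1:s onto floor
drop 2:q onto floor
drop 3:u onto {2:q}
drop 4:q onto {3:u}
ground layer = {0:p, 1:s, 2:q}
drop-orders for the pieces not yet dropped (sum over which currently-grounded one goes next):
  1 to go: {0} 1  {1} 1  {4} 1
  2 to go: {0,1} 2  {0,4} 2  {1,4} 2  {3,4} 1
  3 to go: {0,1,4} 6  {0,3,4} 3  {1,3,4} 3  {2,3,4} 1
  if 0:p drops first: 4 orders
  if 1:s drops first: 4 orders
  if 2:q drops first: 12 orders
heap linearizations: 20

20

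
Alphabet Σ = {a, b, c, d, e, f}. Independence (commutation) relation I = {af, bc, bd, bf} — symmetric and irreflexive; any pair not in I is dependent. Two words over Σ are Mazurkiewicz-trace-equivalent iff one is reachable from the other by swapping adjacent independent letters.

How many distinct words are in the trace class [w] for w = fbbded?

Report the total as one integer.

6

piece 0:f — minimal
piece 1:b — minimal
piece 2:b rests on {1:b}
piece 3:d rests on {0:f}
piece 4:e rests on {2:b, 3:d}
piece 5:d rests on {4:e}
minimal pieces: {0:f, 1:b}
ways to finish when only these pieces remain (= sum over removing one remaining piece with nothing left below it):
  1 left: {5}→1
  2 left: {4,5}→1
  3 left: {2,4,5}→1  {3,4,5}→1
  4 left: {0,3,4,5}→1  {1,2,4,5}→1  {2,3,4,5}→2
  placing 0:f first → 3 extensions
  placing 1:b first → 3 extensions
total linear extensions = 6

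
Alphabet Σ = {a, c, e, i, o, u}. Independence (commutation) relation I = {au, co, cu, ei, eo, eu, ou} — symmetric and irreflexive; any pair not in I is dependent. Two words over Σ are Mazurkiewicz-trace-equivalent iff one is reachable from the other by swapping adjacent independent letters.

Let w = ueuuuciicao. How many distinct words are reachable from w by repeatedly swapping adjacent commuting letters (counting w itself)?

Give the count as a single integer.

drop 0:u onto floor
drop 1:e onto floor
drop 2:u onto {0:u}
drop 3:u onto {2:u}
drop 4:u onto {3:u}
drop 5:c onto {1:e}
drop 6:i onto {4:u, 5:c}
drop 7:i onto {6:i}
drop 8:c onto {7:i}
drop 9:a onto {8:c}
drop 10:o onto {9:a}
ground layer = {0:u, 1:e}
drop-orders for the pieces not yet dropped (sum over which currently-grounded one goes next):
  1 to go: {10} 1
  2 to go: {9,10} 1
  3 to go: {8,9,10} 1
  4 to go: {7,8,9,10} 1
  5 to go: {6,7,8,9,10} 1
  6 to go: {4,6,7,8,9,10} 1  {5,6,7,8,9,10} 1
  7 to go: {1,5,6,7,8,9,10} 1  {3,4,6,7,8,9,10} 1  {4,5,6,7,8,9,10} 2
  8 to go: {1,4,5,6,7,8,9,10} 3  {2,3,4,6,7,8,9,10} 1  {3,4,5,6,7,8,9,10} 3
  9 to go: {0,2,3,4,6,7,8,9,10} 1  {1,3,4,5,6,7,8,9,10} 6  {2,3,4,5,6,7,8,9,10} 4
  if 0:u drops first: 10 orders
  if 1:e drops first: 5 orders
heap linearizations: 15

15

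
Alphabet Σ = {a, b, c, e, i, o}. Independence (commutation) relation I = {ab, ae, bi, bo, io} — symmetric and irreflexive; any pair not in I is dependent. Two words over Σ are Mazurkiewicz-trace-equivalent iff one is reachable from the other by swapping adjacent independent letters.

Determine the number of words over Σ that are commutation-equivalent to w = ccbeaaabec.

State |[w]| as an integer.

35

#0=c has no predecessor
#1=c depends on [0:c]
#2=b depends on [1:c]
#3=e depends on [2:b]
#4=a depends on [1:c]
#5=a depends on [4:a]
#6=a depends on [5:a]
#7=b depends on [3:e]
#8=e depends on [7:b]
#9=c depends on [6:a, 8:e]
sources: [0:c]
N(rest) = Σ N(rest − s) over sources s of rest; N(one piece) = 1:
  size 1 → [9]=1
  size 2 → [6,9]=1  [8,9]=1
  size 3 → [5,6,9]=1  [6,8,9]=2  [7,8,9]=1
  size 4 → [3,7,8,9]=1  [4,5,6,9]=1  [5,6,8,9]=3  [6,7,8,9]=3
  size 5 → [2,3,7,8,9]=1  [3,6,7,8,9]=4  [4,5,6,8,9]=4  [5,6,7,8,9]=6
  size 6 → [2,3,6,7,8,9]=5  [3,5,6,7,8,9]=10  [4,5,6,7,8,9]=10
  size 7 → [2,3,5,6,7,8,9]=15  [3,4,5,6,7,8,9]=20
  size 8 → [2,3,4,5,6,7,8,9]=35
  first=0(c) contributes 35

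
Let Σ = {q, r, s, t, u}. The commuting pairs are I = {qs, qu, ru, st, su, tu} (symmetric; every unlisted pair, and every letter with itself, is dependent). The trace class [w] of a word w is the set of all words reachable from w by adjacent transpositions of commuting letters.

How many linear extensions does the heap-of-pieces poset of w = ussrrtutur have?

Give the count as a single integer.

120

piece 0:u — minimal
piece 1:s — minimal
piece 2:s rests on {1:s}
piece 3:r rests on {2:s}
piece 4:r rests on {3:r}
piece 5:t rests on {4:r}
piece 6:u rests on {0:u}
piece 7:t rests on {5:t}
piece 8:u rests on {6:u}
piece 9:r rests on {7:t}
minimal pieces: {0:u, 1:s}
ways to finish when only these pieces remain (= sum over removing one remaining piece with nothing left below it):
  1 left: {8}→1  {9}→1
  2 left: {6,8}→1  {7,9}→1  {8,9}→2
  3 left: {0,6,8}→1  {5,7,9}→1  {6,8,9}→3  {7,8,9}→3
  4 left: {0,6,8,9}→4  {4,5,7,9}→1  {5,7,8,9}→4  {6,7,8,9}→6
  5 left: {0,6,7,8,9}→10  {3,4,5,7,9}→1  {4,5,7,8,9}→5  {5,6,7,8,9}→10
  6 left: {0,5,6,7,8,9}→20  {2,3,4,5,7,9}→1  {3,4,5,7,8,9}→6  {4,5,6,7,8,9}→15
  7 left: {0,4,5,6,7,8,9}→35  {1,2,3,4,5,7,9}→1  {2,3,4,5,7,8,9}→7  {3,4,5,6,7,8,9}→21
  8 left: {0,3,4,5,6,7,8,9}→56  {1,2,3,4,5,7,8,9}→8  {2,3,4,5,6,7,8,9}→28
  placing 0:u first → 36 extensions
  placing 1:s first → 84 extensions
total linear extensions = 120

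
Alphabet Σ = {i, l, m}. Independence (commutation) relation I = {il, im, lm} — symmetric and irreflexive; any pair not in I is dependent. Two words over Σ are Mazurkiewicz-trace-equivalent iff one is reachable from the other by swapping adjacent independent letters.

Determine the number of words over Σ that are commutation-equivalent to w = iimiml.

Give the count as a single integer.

60

piece 0:i — minimal
piece 1:i rests on {0:i}
piece 2:m — minimal
piece 3:i rests on {1:i}
piece 4:m rests on {2:m}
piece 5:l — minimal
minimal pieces: {0:i, 2:m, 5:l}
ways to finish when only these pieces remain (= sum over removing one remaining piece with nothing left below it):
  1 left: {3}→1  {4}→1  {5}→1
  2 left: {1,3}→1  {2,4}→1  {3,4}→2  {3,5}→2  {4,5}→2
  3 left: {0,1,3}→1  {1,3,4}→3  {1,3,5}→3  {2,3,4}→3  {2,4,5}→3  {3,4,5}→6
  4 left: {0,1,3,4}→4  {0,1,3,5}→4  {1,2,3,4}→6  {1,3,4,5}→12  {2,3,4,5}→12
  placing 0:i first → 30 extensions
  placing 2:m first → 20 extensions
  placing 5:l first → 10 extensions
total linear extensions = 60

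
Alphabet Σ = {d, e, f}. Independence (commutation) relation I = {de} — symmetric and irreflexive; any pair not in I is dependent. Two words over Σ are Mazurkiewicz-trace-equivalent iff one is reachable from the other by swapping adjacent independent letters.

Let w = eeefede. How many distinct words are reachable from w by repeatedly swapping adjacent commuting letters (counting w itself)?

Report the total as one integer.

3

piece 0:e — minimal
piece 1:e rests on {0:e}
piece 2:e rests on {1:e}
piece 3:f rests on {2:e}
piece 4:e rests on {3:f}
piece 5:d rests on {3:f}
piece 6:e rests on {4:e}
minimal pieces: {0:e}
ways to finish when only these pieces remain (= sum over removing one remaining piece with nothing left below it):
  1 left: {5}→1  {6}→1
  2 left: {4,6}→1  {5,6}→2
  3 left: {4,5,6}→3
  4 left: {3,4,5,6}→3
  5 left: {2,3,4,5,6}→3
  placing 0:e first → 3 extensions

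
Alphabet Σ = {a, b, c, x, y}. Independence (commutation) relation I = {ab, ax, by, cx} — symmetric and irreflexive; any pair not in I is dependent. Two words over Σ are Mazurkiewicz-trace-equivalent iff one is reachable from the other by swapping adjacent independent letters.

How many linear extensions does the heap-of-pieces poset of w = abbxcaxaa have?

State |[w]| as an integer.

51

#0=a has no predecessor
#1=b has no predecessor
#2=b depends on [1:b]
#3=x depends on [2:b]
#4=c depends on [0:a, 2:b]
#5=a depends on [4:c]
#6=x depends on [3:x]
#7=a depends on [5:a]
#8=a depends on [7:a]
sources: [0:a, 1:b]
N(rest) = Σ N(rest − s) over sources s of rest; N(one piece) = 1:
  size 1 → [6]=1  [8]=1
  size 2 → [3,6]=1  [6,8]=2  [7,8]=1
  size 3 → [3,6,8]=3  [5,7,8]=1  [6,7,8]=3
  size 4 → [3,6,7,8]=6  [4,5,7,8]=1  [5,6,7,8]=4
  size 5 → [0,4,5,7,8]=1  [3,5,6,7,8]=10  [4,5,6,7,8]=5
  size 6 → [0,4,5,6,7,8]=6  [3,4,5,6,7,8]=15
  size 7 → [0,3,4,5,6,7,8]=21  [2,3,4,5,6,7,8]=15
  first=0(a) contributes 15
  first=1(b) contributes 36
|[w]| = 51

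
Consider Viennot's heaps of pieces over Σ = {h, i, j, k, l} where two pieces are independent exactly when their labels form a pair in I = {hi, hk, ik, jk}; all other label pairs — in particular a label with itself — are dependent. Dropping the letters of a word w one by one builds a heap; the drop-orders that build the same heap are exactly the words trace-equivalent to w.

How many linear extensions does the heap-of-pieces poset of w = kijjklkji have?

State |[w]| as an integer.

30

piece 0:k — minimal
piece 1:i — minimal
piece 2:j rests on {1:i}
piece 3:j rests on {2:j}
piece 4:k rests on {0:k}
piece 5:l rests on {3:j, 4:k}
piece 6:k rests on {5:l}
piece 7:j rests on {5:l}
piece 8:i rests on {7:j}
minimal pieces: {0:k, 1:i}
ways to finish when only these pieces remain (= sum over removing one remaining piece with nothing left below it):
  1 left: {6}→1  {8}→1
  2 left: {6,8}→2  {7,8}→1
  3 left: {6,7,8}→3
  4 left: {5,6,7,8}→3
  5 left: {3,5,6,7,8}→3  {4,5,6,7,8}→3
  6 left: {0,4,5,6,7,8}→3  {2,3,5,6,7,8}→3  {3,4,5,6,7,8}→6
  7 left: {0,3,4,5,6,7,8}→9  {1,2,3,5,6,7,8}→3  {2,3,4,5,6,7,8}→9
  placing 0:k first → 12 extensions
  placing 1:i first → 18 extensions
total linear extensions = 30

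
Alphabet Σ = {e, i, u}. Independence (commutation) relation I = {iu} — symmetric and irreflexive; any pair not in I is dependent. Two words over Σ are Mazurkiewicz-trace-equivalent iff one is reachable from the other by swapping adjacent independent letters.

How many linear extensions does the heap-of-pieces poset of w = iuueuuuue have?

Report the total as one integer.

drop 0:i onto floor
drop 1:u onto floor
drop 2:u onto {1:u}
drop 3:e onto {0:i, 2:u}
drop 4:u onto {3:e}
drop 5:u onto {4:u}
drop 6:u onto {5:u}
drop 7:u onto {6:u}
drop 8:e onto {7:u}
ground layer = {0:i, 1:u}
drop-orders for the pieces not yet dropped (sum over which currently-grounded one goes next):
  1 to go: {8} 1
  2 to go: {7,8} 1
  3 to go: {6,7,8} 1
  4 to go: {5,6,7,8} 1
  5 to go: {4,5,6,7,8} 1
  6 to go: {3,4,5,6,7,8} 1
  7 to go: {0,3,4,5,6,7,8} 1  {2,3,4,5,6,7,8} 1
  if 0:i drops first: 1 orders
  if 1:u drops first: 2 orders
heap linearizations: 3

3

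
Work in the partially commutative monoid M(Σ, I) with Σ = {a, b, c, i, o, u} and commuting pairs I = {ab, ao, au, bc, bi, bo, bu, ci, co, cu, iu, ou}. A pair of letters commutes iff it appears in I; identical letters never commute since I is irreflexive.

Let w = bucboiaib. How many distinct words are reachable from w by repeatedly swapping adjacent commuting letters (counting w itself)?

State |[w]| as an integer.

1512

0(b) covers ∅
1(u) covers ∅
2(c) covers ∅
3(b) covers 0:b
4(o) covers ∅
5(i) covers 4:o
6(a) covers 2:c, 5:i
7(i) covers 6:a
8(b) covers 3:b
floor of heap: 0:b, 1:u, 2:c, 4:o
completions by unplaced set U, small U first (add the entries for U minus each lowest piece of U):
  |U|=1: {1}:1  {7}:1  {8}:1
  |U|=2: {1,7}:2  {1,8}:2  {3,8}:1  {6,7}:1  {7,8}:2
  |U|=3: {0,3,8}:1  {1,3,8}:3  {1,6,7}:3  {1,7,8}:6  {2,6,7}:1  {3,7,8}:3  {5,6,7}:1  {6,7,8}:3
  |U|=4: {0,1,3,8}:4  {0,3,7,8}:4  {1,2,6,7}:4  {1,3,7,8}:12  {1,5,6,7}:4  {1,6,7,8}:12  {2,5,6,7}:2  {2,6,7,8}:4  {3,6,7,8}:6  {4,5,6,7}:1  {5,6,7,8}:4
  |U|=5: {0,1,3,7,8}:20  {0,3,6,7,8}:10  {1,2,5,6,7}:10  {1,2,6,7,8}:20  {1,3,6,7,8}:30  {1,4,5,6,7}:5  {1,5,6,7,8}:20  {2,3,6,7,8}:10  {2,4,5,6,7}:3  {2,5,6,7,8}:10  {3,5,6,7,8}:10  {4,5,6,7,8}:5
  |U|=6: {0,1,3,6,7,8}:60  {0,2,3,6,7,8}:20  {0,3,5,6,7,8}:20  {1,2,3,6,7,8}:60  {1,2,4,5,6,7}:18  {1,2,5,6,7,8}:60  {1,3,5,6,7,8}:60  {1,4,5,6,7,8}:30  {2,3,5,6,7,8}:30  {2,4,5,6,7,8}:18  {3,4,5,6,7,8}:15
  |U|=7: {0,1,2,3,6,7,8}:140  {0,1,3,5,6,7,8}:140  {0,2,3,5,6,7,8}:70  {0,3,4,5,6,7,8}:35  {1,2,3,5,6,7,8}:210  {1,2,4,5,6,7,8}:126  {1,3,4,5,6,7,8}:105  {2,3,4,5,6,7,8}:63
  start at 0(b): 504
  start at 1(u): 168
  start at 2(c): 280
  start at 4(o): 560
sum over floor = 1512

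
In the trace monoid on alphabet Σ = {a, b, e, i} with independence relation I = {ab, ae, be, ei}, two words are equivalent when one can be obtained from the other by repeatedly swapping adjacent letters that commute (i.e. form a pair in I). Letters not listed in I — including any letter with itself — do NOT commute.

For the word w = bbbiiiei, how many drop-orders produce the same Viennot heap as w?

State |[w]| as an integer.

piece 0:b — minimal
piece 1:b rests on {0:b}
piece 2:b rests on {1:b}
piece 3:i rests on {2:b}
piece 4:i rests on {3:i}
piece 5:i rests on {4:i}
piece 6:e — minimal
piece 7:i rests on {5:i}
minimal pieces: {0:b, 6:e}
ways to finish when only these pieces remain (= sum over removing one remaining piece with nothing left below it):
  1 left: {6}→1  {7}→1
  2 left: {5,7}→1  {6,7}→2
  3 left: {4,5,7}→1  {5,6,7}→3
  4 left: {3,4,5,7}→1  {4,5,6,7}→4
  5 left: {2,3,4,5,7}→1  {3,4,5,6,7}→5
  6 left: {1,2,3,4,5,7}→1  {2,3,4,5,6,7}→6
  placing 0:b first → 7 extensions
  placing 6:e first → 1 extensions
total linear extensions = 8

8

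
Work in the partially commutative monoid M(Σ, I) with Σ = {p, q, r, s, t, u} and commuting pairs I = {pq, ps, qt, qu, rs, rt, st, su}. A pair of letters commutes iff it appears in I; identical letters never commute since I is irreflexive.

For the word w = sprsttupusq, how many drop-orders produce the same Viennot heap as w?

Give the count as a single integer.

piece 0:s — minimal
piece 1:p — minimal
piece 2:r rests on {1:p}
piece 3:s rests on {0:s}
piece 4:t rests on {1:p}
piece 5:t rests on {4:t}
piece 6:u rests on {2:r, 5:t}
piece 7:p rests on {6:u}
piece 8:u rests on {7:p}
piece 9:s rests on {3:s}
piece 10:q rests on {2:r, 9:s}
minimal pieces: {0:s, 1:p}
ways to finish when only these pieces remain (= sum over removing one remaining piece with nothing left below it):
  1 left: {8}→1  {10}→1
  2 left: {7,8}→1  {8,10}→2  {9,10}→1
  3 left: {3,9,10}→1  {6,7,8}→1  {7,8,10}→3  {8,9,10}→3
  4 left: {0,3,9,10}→1  {3,8,9,10}→4  {5,6,7,8}→1  {6,7,8,10}→4  {7,8,9,10}→6
  5 left: {0,3,8,9,10}→5  {2,6,7,8,10}→4  {3,7,8,9,10}→10  {4,5,6,7,8}→1  {5,6,7,8,10}→5  {6,7,8,9,10}→10
  6 left: {0,3,7,8,9,10}→15  {2,5,6,7,8,10}→9  {2,6,7,8,9,10}→14  {3,6,7,8,9,10}→20  {4,5,6,7,8,10}→6  {5,6,7,8,9,10}→15
  7 left: {0,3,6,7,8,9,10}→35  {2,3,6,7,8,9,10}→34  {2,4,5,6,7,8,10}→15  {2,5,6,7,8,9,10}→38  {3,5,6,7,8,9,10}→35  {4,5,6,7,8,9,10}→21
  8 left: {0,2,3,6,7,8,9,10}→69  {0,3,5,6,7,8,9,10}→70  {1,2,4,5,6,7,8,10}→15  {2,3,5,6,7,8,9,10}→107  {2,4,5,6,7,8,9,10}→74  {3,4,5,6,7,8,9,10}→56
  9 left: {0,2,3,5,6,7,8,9,10}→246  {0,3,4,5,6,7,8,9,10}→126  {1,2,4,5,6,7,8,9,10}→89  {2,3,4,5,6,7,8,9,10}→237
  placing 0:s first → 326 extensions
  placing 1:p first → 609 extensions
total linear extensions = 935

935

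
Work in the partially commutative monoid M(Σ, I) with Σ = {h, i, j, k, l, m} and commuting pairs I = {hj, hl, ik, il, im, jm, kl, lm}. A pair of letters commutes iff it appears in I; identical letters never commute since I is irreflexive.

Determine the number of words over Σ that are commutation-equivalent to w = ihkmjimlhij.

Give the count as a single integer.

32

#0=i has no predecessor
#1=h depends on [0:i]
#2=k depends on [1:h]
#3=m depends on [2:k]
#4=j depends on [2:k]
#5=i depends on [4:j]
#6=m depends on [3:m]
#7=l depends on [4:j]
#8=h depends on [5:i, 6:m]
#9=i depends on [8:h]
#10=j depends on [7:l, 9:i]
sources: [0:i]
N(rest) = Σ N(rest − s) over sources s of rest; N(one piece) = 1:
  size 1 → [10]=1
  size 2 → [7,10]=1  [9,10]=1
  size 3 → [7,9,10]=2  [8,9,10]=1
  size 4 → [5,8,9,10]=1  [6,8,9,10]=1  [7,8,9,10]=3
  size 5 → [3,6,8,9,10]=1  [5,6,8,9,10]=2  [5,7,8,9,10]=4  [6,7,8,9,10]=4
  size 6 → [3,5,6,8,9,10]=3  [3,6,7,8,9,10]=5  [4,5,7,8,9,10]=4  [5,6,7,8,9,10]=10
  size 7 → [3,5,6,7,8,9,10]=18  [4,5,6,7,8,9,10]=14
  size 8 → [3,4,5,6,7,8,9,10]=32
  size 9 → [2,3,4,5,6,7,8,9,10]=32
  first=0(i) contributes 32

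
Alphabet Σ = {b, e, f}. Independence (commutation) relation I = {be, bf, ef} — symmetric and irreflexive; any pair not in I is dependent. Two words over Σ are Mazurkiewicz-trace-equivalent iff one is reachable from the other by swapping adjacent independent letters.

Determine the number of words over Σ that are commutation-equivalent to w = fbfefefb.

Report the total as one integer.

#0=f has no predecessor
#1=b has no predecessor
#2=f depends on [0:f]
#3=e has no predecessor
#4=f depends on [2:f]
#5=e depends on [3:e]
#6=f depends on [4:f]
#7=b depends on [1:b]
sources: [0:f, 1:b, 3:e]
N(rest) = Σ N(rest − s) over sources s of rest; N(one piece) = 1:
  size 1 → [5]=1  [6]=1  [7]=1
  size 2 → [1,7]=1  [3,5]=1  [4,6]=1  [5,6]=2  [5,7]=2  [6,7]=2
  size 3 → [1,5,7]=3  [1,6,7]=3  [2,4,6]=1  [3,5,6]=3  [3,5,7]=3  [4,5,6]=3  [4,6,7]=3  [5,6,7]=6
  size 4 → [0,2,4,6]=1  [1,3,5,7]=6  [1,4,6,7]=6  [1,5,6,7]=12  [2,4,5,6]=4  [2,4,6,7]=4  [3,4,5,6]=6  [3,5,6,7]=12  [4,5,6,7]=12
  size 5 → [0,2,4,5,6]=5  [0,2,4,6,7]=5  [1,2,4,6,7]=10  [1,3,5,6,7]=30  [1,4,5,6,7]=30  [2,3,4,5,6]=10  [2,4,5,6,7]=20  [3,4,5,6,7]=30
  size 6 → [0,1,2,4,6,7]=15  [0,2,3,4,5,6]=15  [0,2,4,5,6,7]=30  [1,2,4,5,6,7]=60  [1,3,4,5,6,7]=90  [2,3,4,5,6,7]=60
  first=0(f) contributes 210
  first=1(b) contributes 105
  first=3(e) contributes 105
|[w]| = 420

420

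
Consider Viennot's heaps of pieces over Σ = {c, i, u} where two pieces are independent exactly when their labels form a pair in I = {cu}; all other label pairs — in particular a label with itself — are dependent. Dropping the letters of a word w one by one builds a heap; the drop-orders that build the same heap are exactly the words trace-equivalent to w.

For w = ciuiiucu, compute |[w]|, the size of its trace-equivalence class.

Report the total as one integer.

3

drop 0:c onto floor
drop 1:i onto {0:c}
drop 2:u onto {1:i}
drop 3:i onto {2:u}
drop 4:i onto {3:i}
drop 5:u onto {4:i}
drop 6:c onto {4:i}
drop 7:u onto {5:u}
ground layer = {0:c}
drop-orders for the pieces not yet dropped (sum over which currently-grounded one goes next):
  1 to go: {6} 1  {7} 1
  2 to go: {5,7} 1  {6,7} 2
  3 to go: {5,6,7} 3
  4 to go: {4,5,6,7} 3
  5 to go: {3,4,5,6,7} 3
  6 to go: {2,3,4,5,6,7} 3
  if 0:c drops first: 3 orders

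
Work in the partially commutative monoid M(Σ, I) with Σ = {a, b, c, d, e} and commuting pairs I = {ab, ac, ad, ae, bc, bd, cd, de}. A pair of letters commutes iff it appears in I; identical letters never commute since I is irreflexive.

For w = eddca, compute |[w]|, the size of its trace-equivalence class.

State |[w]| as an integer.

30

0(e) covers ∅
1(d) covers ∅
2(d) covers 1:d
3(c) covers 0:e
4(a) covers ∅
floor of heap: 0:e, 1:d, 4:a
completions by unplaced set U, small U first (add the entries for U minus each lowest piece of U):
  |U|=1: {2}:1  {3}:1  {4}:1
  |U|=2: {0,3}:1  {1,2}:1  {2,3}:2  {2,4}:2  {3,4}:2
  |U|=3: {0,2,3}:3  {0,3,4}:3  {1,2,3}:3  {1,2,4}:3  {2,3,4}:6
  start at 0(e): 12
  start at 1(d): 12
  start at 4(a): 6
sum over floor = 30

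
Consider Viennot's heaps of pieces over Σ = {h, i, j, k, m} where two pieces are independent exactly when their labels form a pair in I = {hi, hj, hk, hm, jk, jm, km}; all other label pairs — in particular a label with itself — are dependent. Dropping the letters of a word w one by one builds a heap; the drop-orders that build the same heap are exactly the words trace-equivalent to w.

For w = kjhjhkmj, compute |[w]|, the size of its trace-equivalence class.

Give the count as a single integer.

1680

piece 0:k — minimal
piece 1:j — minimal
piece 2:h — minimal
piece 3:j rests on {1:j}
piece 4:h rests on {2:h}
piece 5:k rests on {0:k}
piece 6:m — minimal
piece 7:j rests on {3:j}
minimal pieces: {0:k, 1:j, 2:h, 6:m}
ways to finish when only these pieces remain (= sum over removing one remaining piece with nothing left below it):
  1 left: {4}→1  {5}→1  {6}→1  {7}→1
  2 left: {0,5}→1  {2,4}→1  {3,7}→1  {4,5}→2  {4,6}→2  {4,7}→2  {5,6}→2  {5,7}→2  {6,7}→2
  3 left: {0,4,5}→3  {0,5,6}→3  {0,5,7}→3  {1,3,7}→1  {2,4,5}→3  {2,4,6}→3  {2,4,7}→3  {3,4,7}→3  {3,5,7}→3  {3,6,7}→3  {4,5,6}→6  {4,5,7}→6  {4,6,7}→6  {5,6,7}→6
  4 left: {0,2,4,5}→6  {0,3,5,7}→6  {0,4,5,6}→12  {0,4,5,7}→12  {0,5,6,7}→12  {1,3,4,7}→4  {1,3,5,7}→4  {1,3,6,7}→4  {2,3,4,7}→6  {2,4,5,6}→12  {2,4,5,7}→12  {2,4,6,7}→12  {3,4,5,7}→12  {3,4,6,7}→12  {3,5,6,7}→12  {4,5,6,7}→24
  5 left: {0,1,3,5,7}→10  {0,2,4,5,6}→30  {0,2,4,5,7}→30  {0,3,4,5,7}→30  {0,3,5,6,7}→30  {0,4,5,6,7}→60  {1,2,3,4,7}→10  {1,3,4,5,7}→20  {1,3,4,6,7}→20  {1,3,5,6,7}→20  {2,3,4,5,7}→30  {2,3,4,6,7}→30  {2,4,5,6,7}→60  {3,4,5,6,7}→60
  6 left: {0,1,3,4,5,7}→60  {0,1,3,5,6,7}→60  {0,2,3,4,5,7}→90  {0,2,4,5,6,7}→180  {0,3,4,5,6,7}→180  {1,2,3,4,5,7}→60  {1,2,3,4,6,7}→60  {1,3,4,5,6,7}→120  {2,3,4,5,6,7}→180
  placing 0:k first → 420 extensions
  placing 1:j first → 630 extensions
  placing 2:h first → 420 extensions
  placing 6:m first → 210 extensions
total linear extensions = 1680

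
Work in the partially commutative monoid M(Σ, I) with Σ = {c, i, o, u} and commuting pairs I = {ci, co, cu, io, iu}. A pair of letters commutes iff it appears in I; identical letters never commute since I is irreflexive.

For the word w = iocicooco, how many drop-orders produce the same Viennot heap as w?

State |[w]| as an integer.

drop 0:i onto floor
drop 1:o onto floor
drop 2:c onto floor
drop 3:i onto {0:i}
drop 4:c onto {2:c}
drop 5:o onto {1:o}
drop 6:o onto {5:o}
drop 7:c onto {4:c}
drop 8:o onto {6:o}
ground layer = {0:i, 1:o, 2:c}
drop-orders for the pieces not yet dropped (sum over which currently-grounded one goes next):
  1 to go: {3} 1  {7} 1  {8} 1
  2 to go: {0,3} 1  {3,7} 2  {3,8} 2  {4,7} 1  {6,8} 1  {7,8} 2
  3 to go: {0,3,7} 3  {0,3,8} 3  {2,4,7} 1  {3,4,7} 3  {3,6,8} 3  {3,7,8} 6  {4,7,8} 3  {5,6,8} 1  {6,7,8} 3
  4 to go: {0,3,4,7} 6  {0,3,6,8} 6  {0,3,7,8} 12  {1,5,6,8} 1  {2,3,4,7} 4  {2,4,7,8} 4  {3,4,7,8} 12  {3,5,6,8} 4  {3,6,7,8} 12  {4,6,7,8} 6  {5,6,7,8} 4
  5 to go: {0,2,3,4,7} 10  {0,3,4,7,8} 30  {0,3,5,6,8} 10  {0,3,6,7,8} 30  {1,3,5,6,8} 5  {1,5,6,7,8} 5  {2,3,4,7,8} 20  {2,4,6,7,8} 10  {3,4,6,7,8} 30  {3,5,6,7,8} 20  {4,5,6,7,8} 10
  6 to go: {0,1,3,5,6,8} 15  {0,2,3,4,7,8} 60  {0,3,4,6,7,8} 90  {0,3,5,6,7,8} 60  {1,3,5,6,7,8} 30  {1,4,5,6,7,8} 15  {2,3,4,6,7,8} 60  {2,4,5,6,7,8} 20  {3,4,5,6,7,8} 60
  7 to go: {0,1,3,5,6,7,8} 105  {0,2,3,4,6,7,8} 210  {0,3,4,5,6,7,8} 210  {1,2,4,5,6,7,8} 35  {1,3,4,5,6,7,8} 105  {2,3,4,5,6,7,8} 140
  if 0:i drops first: 280 orders
  if 1:o drops first: 560 orders
  if 2:c drops first: 420 orders
heap linearizations: 1260

1260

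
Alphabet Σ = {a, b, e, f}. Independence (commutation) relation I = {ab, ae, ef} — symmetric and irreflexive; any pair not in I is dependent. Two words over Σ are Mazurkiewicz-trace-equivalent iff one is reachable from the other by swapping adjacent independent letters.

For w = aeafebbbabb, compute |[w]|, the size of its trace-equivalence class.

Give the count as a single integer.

#0=a has no predecessor
#1=e has no predecessor
#2=a depends on [0:a]
#3=f depends on [2:a]
#4=e depends on [1:e]
#5=b depends on [3:f, 4:e]
#6=b depends on [5:b]
#7=b depends on [6:b]
#8=a depends on [3:f]
#9=b depends on [7:b]
#10=b depends on [9:b]
sources: [0:a, 1:e]
N(rest) = Σ N(rest − s) over sources s of rest; N(one piece) = 1:
  size 1 → [8]=1  [10]=1
  size 2 → [8,10]=2  [9,10]=1
  size 3 → [7,9,10]=1  [8,9,10]=3
  size 4 → [6,7,9,10]=1  [7,8,9,10]=4
  size 5 → [5,6,7,9,10]=1  [6,7,8,9,10]=5
  size 6 → [4,5,6,7,9,10]=1  [5,6,7,8,9,10]=6
  size 7 → [1,4,5,6,7,9,10]=1  [3,5,6,7,8,9,10]=6  [4,5,6,7,8,9,10]=7
  size 8 → [1,4,5,6,7,8,9,10]=8  [2,3,5,6,7,8,9,10]=6  [3,4,5,6,7,8,9,10]=13
  size 9 → [0,2,3,5,6,7,8,9,10]=6  [1,3,4,5,6,7,8,9,10]=21  [2,3,4,5,6,7,8,9,10]=19
  first=0(a) contributes 40
  first=1(e) contributes 25
|[w]| = 65

65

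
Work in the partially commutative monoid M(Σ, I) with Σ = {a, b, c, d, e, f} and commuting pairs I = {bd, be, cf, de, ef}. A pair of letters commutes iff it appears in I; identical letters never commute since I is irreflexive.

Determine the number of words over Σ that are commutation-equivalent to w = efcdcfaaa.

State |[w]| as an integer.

drop 0:e onto floor
drop 1:f onto floor
drop 2:c onto {0:e}
drop 3:d onto {1:f, 2:c}
drop 4:c onto {3:d}
drop 5:f onto {3:d}
drop 6:a onto {4:c, 5:f}
drop 7:a onto {6:a}
drop 8:a onto {7:a}
ground layer = {0:e, 1:f}
drop-orders for the pieces not yet dropped (sum over which currently-grounded one goes next):
  1 to go: {8} 1
  2 to go: {7,8} 1
  3 to go: {6,7,8} 1
  4 to go: {4,6,7,8} 1  {5,6,7,8} 1
  5 to go: {4,5,6,7,8} 2
  6 to go: {3,4,5,6,7,8} 2
  7 to go: {1,3,4,5,6,7,8} 2  {2,3,4,5,6,7,8} 2
  if 0:e drops first: 4 orders
  if 1:f drops first: 2 orders
heap linearizations: 6

6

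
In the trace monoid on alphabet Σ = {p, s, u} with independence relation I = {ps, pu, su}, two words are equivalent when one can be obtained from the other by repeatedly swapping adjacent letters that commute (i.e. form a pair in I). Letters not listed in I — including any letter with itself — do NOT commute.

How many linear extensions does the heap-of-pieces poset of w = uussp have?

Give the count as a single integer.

piece 0:u — minimal
piece 1:u rests on {0:u}
piece 2:s — minimal
piece 3:s rests on {2:s}
piece 4:p — minimal
minimal pieces: {0:u, 2:s, 4:p}
ways to finish when only these pieces remain (= sum over removing one remaining piece with nothing left below it):
  1 left: {1}→1  {3}→1  {4}→1
  2 left: {0,1}→1  {1,3}→2  {1,4}→2  {2,3}→1  {3,4}→2
  3 left: {0,1,3}→3  {0,1,4}→3  {1,2,3}→3  {1,3,4}→6  {2,3,4}→3
  placing 0:u first → 12 extensions
  placing 2:s first → 12 extensions
  placing 4:p first → 6 extensions
total linear extensions = 30

30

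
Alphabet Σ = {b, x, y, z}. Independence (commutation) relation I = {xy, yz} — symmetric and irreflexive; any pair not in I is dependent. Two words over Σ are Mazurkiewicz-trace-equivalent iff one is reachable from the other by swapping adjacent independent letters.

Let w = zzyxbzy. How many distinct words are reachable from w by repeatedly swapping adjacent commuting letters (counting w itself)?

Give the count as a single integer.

#0=z has no predecessor
#1=z depends on [0:z]
#2=y has no predecessor
#3=x depends on [1:z]
#4=b depends on [2:y, 3:x]
#5=z depends on [4:b]
#6=y depends on [4:b]
sources: [0:z, 2:y]
N(rest) = Σ N(rest − s) over sources s of rest; N(one piece) = 1:
  size 1 → [5]=1  [6]=1
  size 2 → [5,6]=2
  size 3 → [4,5,6]=2
  size 4 → [2,4,5,6]=2  [3,4,5,6]=2
  size 5 → [1,3,4,5,6]=2  [2,3,4,5,6]=4
  first=0(z) contributes 6
  first=2(y) contributes 2
|[w]| = 8

8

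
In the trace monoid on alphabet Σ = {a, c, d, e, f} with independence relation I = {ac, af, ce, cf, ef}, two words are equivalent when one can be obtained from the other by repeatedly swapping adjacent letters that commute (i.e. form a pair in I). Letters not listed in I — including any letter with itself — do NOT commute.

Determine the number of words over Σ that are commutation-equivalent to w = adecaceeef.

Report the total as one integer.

168

#0=a has no predecessor
#1=d depends on [0:a]
#2=e depends on [1:d]
#3=c depends on [1:d]
#4=a depends on [2:e]
#5=c depends on [3:c]
#6=e depends on [4:a]
#7=e depends on [6:e]
#8=e depends on [7:e]
#9=f depends on [1:d]
sources: [0:a]
N(rest) = Σ N(rest − s) over sources s of rest; N(one piece) = 1:
  size 1 → [5]=1  [8]=1  [9]=1
  size 2 → [3,5]=1  [5,8]=2  [5,9]=2  [7,8]=1  [8,9]=2
  size 3 → [3,5,8]=3  [3,5,9]=3  [5,7,8]=3  [5,8,9]=6  [6,7,8]=1  [7,8,9]=3
  size 4 → [3,5,7,8]=6  [3,5,8,9]=12  [4,6,7,8]=1  [5,6,7,8]=4  [5,7,8,9]=12  [6,7,8,9]=4
  size 5 → [2,4,6,7,8]=1  [3,5,6,7,8]=10  [3,5,7,8,9]=30  [4,5,6,7,8]=5  [4,6,7,8,9]=5  [5,6,7,8,9]=20
  size 6 → [2,4,5,6,7,8]=6  [2,4,6,7,8,9]=6  [3,4,5,6,7,8]=15  [3,5,6,7,8,9]=60  [4,5,6,7,8,9]=30
  size 7 → [2,3,4,5,6,7,8]=21  [2,4,5,6,7,8,9]=42  [3,4,5,6,7,8,9]=105
  size 8 → [2,3,4,5,6,7,8,9]=168
  first=0(a) contributes 168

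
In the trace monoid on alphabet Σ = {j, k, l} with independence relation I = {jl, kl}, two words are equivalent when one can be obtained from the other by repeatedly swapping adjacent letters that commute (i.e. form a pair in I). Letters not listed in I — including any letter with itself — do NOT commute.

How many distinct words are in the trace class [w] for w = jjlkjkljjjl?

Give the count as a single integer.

165

drop 0:j onto floor
drop 1:j onto {0:j}
drop 2:l onto floor
drop 3:k onto {1:j}
drop 4:j onto {3:k}
drop 5:k onto {4:j}
drop 6:l onto {2:l}
drop 7:j onto {5:k}
drop 8:j onto {7:j}
drop 9:j onto {8:j}
drop 10:l onto {6:l}
ground layer = {0:j, 2:l}
drop-orders for the pieces not yet dropped (sum over which currently-grounded one goes next):
  1 to go: {9} 1  {10} 1
  2 to go: {6,10} 1  {8,9} 1  {9,10} 2
  3 to go: {2,6,10} 1  {6,9,10} 3  {7,8,9} 1  {8,9,10} 3
  4 to go: {2,6,9,10} 4  {5,7,8,9} 1  {6,8,9,10} 6  {7,8,9,10} 4
  5 to go: {2,6,8,9,10} 10  {4,5,7,8,9} 1  {5,7,8,9,10} 5  {6,7,8,9,10} 10
  6 to go: {2,6,7,8,9,10} 20  {3,4,5,7,8,9} 1  {4,5,7,8,9,10} 6  {5,6,7,8,9,10} 15
  7 to go: {1,3,4,5,7,8,9} 1  {2,5,6,7,8,9,10} 35  {3,4,5,7,8,9,10} 7  {4,5,6,7,8,9,10} 21
  8 to go: {0,1,3,4,5,7,8,9} 1  {1,3,4,5,7,8,9,10} 8  {2,4,5,6,7,8,9,10} 56  {3,4,5,6,7,8,9,10} 28
  9 to go: {0,1,3,4,5,7,8,9,10} 9  {1,3,4,5,6,7,8,9,10} 36  {2,3,4,5,6,7,8,9,10} 84
  if 0:j drops first: 120 orders
  if 2:l drops first: 45 orders
heap linearizations: 165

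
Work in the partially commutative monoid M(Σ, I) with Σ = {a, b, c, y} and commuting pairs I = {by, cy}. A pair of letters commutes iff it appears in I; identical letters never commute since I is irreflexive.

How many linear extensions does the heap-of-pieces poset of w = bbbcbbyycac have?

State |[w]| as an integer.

36

#0=b has no predecessor
#1=b depends on [0:b]
#2=b depends on [1:b]
#3=c depends on [2:b]
#4=b depends on [3:c]
#5=b depends on [4:b]
#6=y has no predecessor
#7=y depends on [6:y]
#8=c depends on [5:b]
#9=a depends on [7:y, 8:c]
#10=c depends on [9:a]
sources: [0:b, 6:y]
N(rest) = Σ N(rest − s) over sources s of rest; N(one piece) = 1:
  size 1 → [10]=1
  size 2 → [9,10]=1
  size 3 → [7,9,10]=1  [8,9,10]=1
  size 4 → [5,8,9,10]=1  [6,7,9,10]=1  [7,8,9,10]=2
  size 5 → [4,5,8,9,10]=1  [5,7,8,9,10]=3  [6,7,8,9,10]=3
  size 6 → [3,4,5,8,9,10]=1  [4,5,7,8,9,10]=4  [5,6,7,8,9,10]=6
  size 7 → [2,3,4,5,8,9,10]=1  [3,4,5,7,8,9,10]=5  [4,5,6,7,8,9,10]=10
  size 8 → [1,2,3,4,5,8,9,10]=1  [2,3,4,5,7,8,9,10]=6  [3,4,5,6,7,8,9,10]=15
  size 9 → [0,1,2,3,4,5,8,9,10]=1  [1,2,3,4,5,7,8,9,10]=7  [2,3,4,5,6,7,8,9,10]=21
  first=0(b) contributes 28
  first=6(y) contributes 8
|[w]| = 36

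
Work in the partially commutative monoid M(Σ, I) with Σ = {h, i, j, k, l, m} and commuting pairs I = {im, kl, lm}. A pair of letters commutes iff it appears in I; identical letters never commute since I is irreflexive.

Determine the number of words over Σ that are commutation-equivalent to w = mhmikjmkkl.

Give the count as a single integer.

8

piece 0:m — minimal
piece 1:h rests on {0:m}
piece 2:m rests on {1:h}
piece 3:i rests on {1:h}
piece 4:k rests on {2:m, 3:i}
piece 5:j rests on {4:k}
piece 6:m rests on {5:j}
piece 7:k rests on {6:m}
piece 8:k rests on {7:k}
piece 9:l rests on {5:j}
minimal pieces: {0:m}
ways to finish when only these pieces remain (= sum over removing one remaining piece with nothing left below it):
  1 left: {8}→1  {9}→1
  2 left: {7,8}→1  {8,9}→2
  3 left: {6,7,8}→1  {7,8,9}→3
  4 left: {6,7,8,9}→4
  5 left: {5,6,7,8,9}→4
  6 left: {4,5,6,7,8,9}→4
  7 left: {2,4,5,6,7,8,9}→4  {3,4,5,6,7,8,9}→4
  8 left: {2,3,4,5,6,7,8,9}→8
  placing 0:m first → 8 extensions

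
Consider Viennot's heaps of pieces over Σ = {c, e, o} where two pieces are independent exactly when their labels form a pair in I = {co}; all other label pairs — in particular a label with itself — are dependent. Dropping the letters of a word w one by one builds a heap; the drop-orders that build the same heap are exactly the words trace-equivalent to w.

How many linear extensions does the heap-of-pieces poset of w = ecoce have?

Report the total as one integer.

0(e) covers ∅
1(c) covers 0:e
2(o) covers 0:e
3(c) covers 1:c
4(e) covers 2:o, 3:c
floor of heap: 0:e
completions by unplaced set U, small U first (add the entries for U minus each lowest piece of U):
  |U|=1: {4}:1
  |U|=2: {2,4}:1  {3,4}:1
  |U|=3: {1,3,4}:1  {2,3,4}:2
  start at 0(e): 3

3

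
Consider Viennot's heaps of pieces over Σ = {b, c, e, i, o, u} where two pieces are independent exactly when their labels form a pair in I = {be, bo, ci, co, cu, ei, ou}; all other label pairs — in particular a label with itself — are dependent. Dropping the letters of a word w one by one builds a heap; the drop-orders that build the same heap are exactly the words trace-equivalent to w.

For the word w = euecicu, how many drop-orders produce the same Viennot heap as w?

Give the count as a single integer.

drop 0:e onto floor
drop 1:u onto {0:e}
drop 2:e onto {1:u}
drop 3:c onto {2:e}
drop 4:i onto {1:u}
drop 5:c onto {3:c}
drop 6:u onto {2:e, 4:i}
ground layer = {0:e}
drop-orders for the pieces not yet dropped (sum over which currently-grounded one goes next):
  1 to go: {5} 1  {6} 1
  2 to go: {3,5} 1  {4,6} 1  {5,6} 2
  3 to go: {3,5,6} 3  {4,5,6} 3
  4 to go: {2,3,5,6} 3  {3,4,5,6} 6
  5 to go: {2,3,4,5,6} 9
  if 0:e drops first: 9 orders

9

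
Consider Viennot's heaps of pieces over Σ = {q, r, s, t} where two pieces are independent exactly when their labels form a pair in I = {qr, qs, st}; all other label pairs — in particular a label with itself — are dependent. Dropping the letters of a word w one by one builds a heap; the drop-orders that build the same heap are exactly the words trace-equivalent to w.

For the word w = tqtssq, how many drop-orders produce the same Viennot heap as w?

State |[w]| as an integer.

15

0(t) covers ∅
1(q) covers 0:t
2(t) covers 1:q
3(s) covers ∅
4(s) covers 3:s
5(q) covers 2:t
floor of heap: 0:t, 3:s
completions by unplaced set U, small U first (add the entries for U minus each lowest piece of U):
  |U|=1: {4}:1  {5}:1
  |U|=2: {2,5}:1  {3,4}:1  {4,5}:2
  |U|=3: {1,2,5}:1  {2,4,5}:3  {3,4,5}:3
  |U|=4: {0,1,2,5}:1  {1,2,4,5}:4  {2,3,4,5}:6
  start at 0(t): 10
  start at 3(s): 5
sum over floor = 15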